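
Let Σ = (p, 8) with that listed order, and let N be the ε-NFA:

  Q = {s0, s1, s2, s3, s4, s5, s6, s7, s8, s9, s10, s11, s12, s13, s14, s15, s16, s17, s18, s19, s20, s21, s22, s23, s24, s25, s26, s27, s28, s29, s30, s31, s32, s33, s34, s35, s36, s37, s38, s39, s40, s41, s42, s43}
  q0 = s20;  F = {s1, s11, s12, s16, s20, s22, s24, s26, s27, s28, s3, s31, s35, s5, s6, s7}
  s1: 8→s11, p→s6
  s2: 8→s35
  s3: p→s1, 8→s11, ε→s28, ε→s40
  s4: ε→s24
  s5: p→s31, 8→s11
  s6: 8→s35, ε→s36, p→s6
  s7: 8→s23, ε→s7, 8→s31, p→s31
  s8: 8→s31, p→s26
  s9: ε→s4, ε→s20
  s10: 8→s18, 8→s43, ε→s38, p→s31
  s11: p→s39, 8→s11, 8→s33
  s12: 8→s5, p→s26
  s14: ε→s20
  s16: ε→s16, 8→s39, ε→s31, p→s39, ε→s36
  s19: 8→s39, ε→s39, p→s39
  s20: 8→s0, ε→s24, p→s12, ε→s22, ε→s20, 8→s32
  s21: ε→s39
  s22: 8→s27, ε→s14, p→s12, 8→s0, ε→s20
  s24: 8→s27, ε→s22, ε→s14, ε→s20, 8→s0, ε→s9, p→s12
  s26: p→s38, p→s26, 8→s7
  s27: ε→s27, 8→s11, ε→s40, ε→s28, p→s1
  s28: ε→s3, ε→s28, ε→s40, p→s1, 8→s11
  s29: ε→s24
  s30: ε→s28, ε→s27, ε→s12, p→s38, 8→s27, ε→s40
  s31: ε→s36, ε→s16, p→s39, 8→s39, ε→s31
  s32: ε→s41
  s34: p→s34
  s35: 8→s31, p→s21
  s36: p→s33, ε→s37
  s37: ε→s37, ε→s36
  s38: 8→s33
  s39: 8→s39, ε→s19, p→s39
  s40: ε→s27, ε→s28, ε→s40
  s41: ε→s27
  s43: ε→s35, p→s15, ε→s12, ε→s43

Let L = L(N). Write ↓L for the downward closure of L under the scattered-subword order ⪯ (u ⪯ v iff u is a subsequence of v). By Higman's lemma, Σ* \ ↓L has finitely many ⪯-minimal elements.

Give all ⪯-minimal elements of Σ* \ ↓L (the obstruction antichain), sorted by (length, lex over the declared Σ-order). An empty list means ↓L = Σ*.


Antichain: [88p, p8pp, p8p8, pp888].

|Q|=44, |F|=16, |δ|=103 (49 ε).
min D↑ (12 st, q0=0, F={10}): 0:p→1,8→2 1:p→3,8→4 2:p→5,8→6 3:p→3,8→7 4:p→8,8→6 5:p→9,8→6 6:p→10,8→6 7:p→8,8→8 8:p→10,8→10 9:p→9,8→11 10:p→10,8→10 11:p→10,8→8 (ε-aug+det+¬).
'88p': |S_i|=[31, 22, 11, 4] end={s19,s21,s33,s39} ∉↓L; 3/3 deletions ∈↓L.
'p8pp': |S_i|=[31, 18, 13, 8, 3] end={s19,s33,s39} rej; 4/4 deletions ∈↓L.
'p8p8': run [31, 18, 13, 8, 2] end={s19,s39} — reject; 4/4 del acc.
'pp888': N↓-sim [31, 18, 14, 11, 8, 2] end={s19,s39} ∉↓L; 5/5 deletions ∈↓L.
4 obstructions.


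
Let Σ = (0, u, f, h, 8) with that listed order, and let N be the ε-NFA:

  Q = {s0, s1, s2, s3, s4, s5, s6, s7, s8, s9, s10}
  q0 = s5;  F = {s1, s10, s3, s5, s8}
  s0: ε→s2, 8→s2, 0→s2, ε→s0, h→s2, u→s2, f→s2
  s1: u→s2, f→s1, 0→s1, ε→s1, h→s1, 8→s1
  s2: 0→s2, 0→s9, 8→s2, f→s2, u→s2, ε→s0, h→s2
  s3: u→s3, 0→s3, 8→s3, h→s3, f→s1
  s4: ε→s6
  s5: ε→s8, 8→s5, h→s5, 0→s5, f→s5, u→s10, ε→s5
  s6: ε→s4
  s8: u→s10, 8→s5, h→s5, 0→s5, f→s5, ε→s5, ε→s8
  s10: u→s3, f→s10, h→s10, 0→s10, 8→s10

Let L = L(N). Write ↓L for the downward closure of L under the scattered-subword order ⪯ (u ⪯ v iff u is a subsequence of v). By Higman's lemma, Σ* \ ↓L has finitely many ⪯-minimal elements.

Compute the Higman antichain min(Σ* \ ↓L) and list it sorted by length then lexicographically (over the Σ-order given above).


A = [uufu].

|Q|=11, |F|=5, |δ|=46 (10 ε).
min D↑ (5 st, q0=0, F={4}): 0:0→0,u→1,f→0,h→0,8→0 1:0→1,u→2,f→1,h→1,8→1 2:0→2,u→2,f→3,h→2,8→2 3:0→3,u→4,f→3,h→3,8→3 4:0→4,u→4,f→4,h→4,8→4 (ε-aug+det+¬).
'uufu': N↓-sim [8, 6, 5, 4, 3] end={s0,s2,s9} — reject; 4/4 single-dels accept.
1 words, ⪯-incomp.


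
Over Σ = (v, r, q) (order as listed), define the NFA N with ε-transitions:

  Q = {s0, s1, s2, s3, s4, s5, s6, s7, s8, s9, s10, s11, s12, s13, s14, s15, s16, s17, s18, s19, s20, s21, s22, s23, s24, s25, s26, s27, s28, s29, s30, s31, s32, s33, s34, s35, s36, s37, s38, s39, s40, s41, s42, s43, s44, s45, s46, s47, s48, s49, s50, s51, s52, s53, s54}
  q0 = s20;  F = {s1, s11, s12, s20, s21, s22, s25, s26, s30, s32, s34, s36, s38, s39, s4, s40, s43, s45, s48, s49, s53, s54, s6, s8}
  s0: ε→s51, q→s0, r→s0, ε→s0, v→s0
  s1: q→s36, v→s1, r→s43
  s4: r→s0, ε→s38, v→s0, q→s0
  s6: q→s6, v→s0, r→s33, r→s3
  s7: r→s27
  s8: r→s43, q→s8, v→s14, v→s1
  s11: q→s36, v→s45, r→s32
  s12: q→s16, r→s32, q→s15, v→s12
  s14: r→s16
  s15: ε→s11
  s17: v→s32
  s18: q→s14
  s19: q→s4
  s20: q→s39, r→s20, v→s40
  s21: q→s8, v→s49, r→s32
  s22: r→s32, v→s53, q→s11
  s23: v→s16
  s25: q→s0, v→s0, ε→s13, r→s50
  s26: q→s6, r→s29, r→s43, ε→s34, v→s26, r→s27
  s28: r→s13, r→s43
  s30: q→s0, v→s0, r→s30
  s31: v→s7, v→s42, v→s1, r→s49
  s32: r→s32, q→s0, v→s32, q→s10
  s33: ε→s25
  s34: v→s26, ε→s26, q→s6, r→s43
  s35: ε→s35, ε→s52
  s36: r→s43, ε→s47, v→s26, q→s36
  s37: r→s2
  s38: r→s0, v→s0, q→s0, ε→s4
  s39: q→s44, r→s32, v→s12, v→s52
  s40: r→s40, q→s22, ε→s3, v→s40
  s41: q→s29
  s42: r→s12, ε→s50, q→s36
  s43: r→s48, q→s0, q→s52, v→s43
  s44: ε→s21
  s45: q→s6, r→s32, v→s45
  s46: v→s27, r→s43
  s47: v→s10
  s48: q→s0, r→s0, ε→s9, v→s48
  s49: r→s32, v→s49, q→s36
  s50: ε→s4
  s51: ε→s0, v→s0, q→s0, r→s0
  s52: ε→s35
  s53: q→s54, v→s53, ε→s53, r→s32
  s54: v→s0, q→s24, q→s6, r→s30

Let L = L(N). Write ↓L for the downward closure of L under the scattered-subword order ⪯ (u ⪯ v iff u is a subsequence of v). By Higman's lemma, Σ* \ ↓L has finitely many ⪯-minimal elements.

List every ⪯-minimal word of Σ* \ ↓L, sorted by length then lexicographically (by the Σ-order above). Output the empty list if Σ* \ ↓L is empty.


A = [qrq, vqvqv, qqqrrr].

|Q|=55, |F|=24, |δ|=126 (20 ε).
min D↑ (23 st, q0=0, F={9}): 0:v→1,r→0,q→2 1:v→1,r→1,q→3 2:v→4,r→5,q→6 3:v→7,r→5,q→8 4:v→4,r→5,q→8 5:v→5,r→5,q→9 6:v→10,r→5,q→11 7:v→7,r→5,q→12 8:v→13,r→5,q→14 9:v→9,r→9,q→9 10:v→10,r→5,q→14 11:v→15,r→16,q→11 12:v→9,r→17,q→18 13:v→13,r→5,q→18 14:v→19,r→16,q→14 15:v→15,r→16,q→14 16:v→16,r→20,q→9 17:v→9,r→17,q→9 18:v→9,r→21,q→18 19:v→19,r→16,q→18 20:v→20,r→9,q→9 21:v→9,r→22,q→9 22:v→9,r→9,q→9 (ε-aug+det+¬).
'qrq': run [42, 40, 20, 5] end={s0,s10,s35,s51,s52} rej; 3/3 deletions ∈↓L.
'vqvqv': |S_i|=[42, 37, 32, 26, 16, 2] end={s0,s51} ∉↓L; 5/5 deletions ∈↓L.
'qqqrrr': run [42, 40, 36, 27, 17, 7, 2] end={s0,s51} ∉↓L; 6/6 deletions ∈↓L.
3 words, ⪯-incomp.


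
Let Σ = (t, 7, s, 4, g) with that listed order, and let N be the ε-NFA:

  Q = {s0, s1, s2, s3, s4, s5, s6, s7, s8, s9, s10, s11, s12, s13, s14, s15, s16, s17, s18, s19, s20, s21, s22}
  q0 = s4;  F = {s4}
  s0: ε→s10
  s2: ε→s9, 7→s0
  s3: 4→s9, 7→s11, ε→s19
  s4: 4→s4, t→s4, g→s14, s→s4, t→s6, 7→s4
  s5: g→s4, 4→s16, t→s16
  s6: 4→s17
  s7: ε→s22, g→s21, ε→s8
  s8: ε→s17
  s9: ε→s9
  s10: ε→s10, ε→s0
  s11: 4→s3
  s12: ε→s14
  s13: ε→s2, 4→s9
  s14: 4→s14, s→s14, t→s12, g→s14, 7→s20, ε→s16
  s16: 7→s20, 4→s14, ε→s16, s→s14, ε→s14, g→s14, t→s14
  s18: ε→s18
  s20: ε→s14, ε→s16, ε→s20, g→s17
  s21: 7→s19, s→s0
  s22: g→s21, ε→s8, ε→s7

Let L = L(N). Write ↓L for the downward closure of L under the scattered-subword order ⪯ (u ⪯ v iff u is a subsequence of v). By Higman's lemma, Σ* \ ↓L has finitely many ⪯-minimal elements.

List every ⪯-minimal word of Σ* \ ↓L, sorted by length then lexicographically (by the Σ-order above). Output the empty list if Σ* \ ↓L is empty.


|Q|=23, |F|=1, |δ|=50 (20 ε).
min D↑ (2 st, q0=0, F={1}): 0:t→0,7→0,s→0,4→0,g→1 1:t→1,7→1,s→1,4→1,g→1 (ε-aug+det+¬).
'g': N↓-sim [7, 5] end={s12,s14,s16,s17,s20} rej; 1/1 deletions ∈↓L.
1 obstructions.

A = [g].


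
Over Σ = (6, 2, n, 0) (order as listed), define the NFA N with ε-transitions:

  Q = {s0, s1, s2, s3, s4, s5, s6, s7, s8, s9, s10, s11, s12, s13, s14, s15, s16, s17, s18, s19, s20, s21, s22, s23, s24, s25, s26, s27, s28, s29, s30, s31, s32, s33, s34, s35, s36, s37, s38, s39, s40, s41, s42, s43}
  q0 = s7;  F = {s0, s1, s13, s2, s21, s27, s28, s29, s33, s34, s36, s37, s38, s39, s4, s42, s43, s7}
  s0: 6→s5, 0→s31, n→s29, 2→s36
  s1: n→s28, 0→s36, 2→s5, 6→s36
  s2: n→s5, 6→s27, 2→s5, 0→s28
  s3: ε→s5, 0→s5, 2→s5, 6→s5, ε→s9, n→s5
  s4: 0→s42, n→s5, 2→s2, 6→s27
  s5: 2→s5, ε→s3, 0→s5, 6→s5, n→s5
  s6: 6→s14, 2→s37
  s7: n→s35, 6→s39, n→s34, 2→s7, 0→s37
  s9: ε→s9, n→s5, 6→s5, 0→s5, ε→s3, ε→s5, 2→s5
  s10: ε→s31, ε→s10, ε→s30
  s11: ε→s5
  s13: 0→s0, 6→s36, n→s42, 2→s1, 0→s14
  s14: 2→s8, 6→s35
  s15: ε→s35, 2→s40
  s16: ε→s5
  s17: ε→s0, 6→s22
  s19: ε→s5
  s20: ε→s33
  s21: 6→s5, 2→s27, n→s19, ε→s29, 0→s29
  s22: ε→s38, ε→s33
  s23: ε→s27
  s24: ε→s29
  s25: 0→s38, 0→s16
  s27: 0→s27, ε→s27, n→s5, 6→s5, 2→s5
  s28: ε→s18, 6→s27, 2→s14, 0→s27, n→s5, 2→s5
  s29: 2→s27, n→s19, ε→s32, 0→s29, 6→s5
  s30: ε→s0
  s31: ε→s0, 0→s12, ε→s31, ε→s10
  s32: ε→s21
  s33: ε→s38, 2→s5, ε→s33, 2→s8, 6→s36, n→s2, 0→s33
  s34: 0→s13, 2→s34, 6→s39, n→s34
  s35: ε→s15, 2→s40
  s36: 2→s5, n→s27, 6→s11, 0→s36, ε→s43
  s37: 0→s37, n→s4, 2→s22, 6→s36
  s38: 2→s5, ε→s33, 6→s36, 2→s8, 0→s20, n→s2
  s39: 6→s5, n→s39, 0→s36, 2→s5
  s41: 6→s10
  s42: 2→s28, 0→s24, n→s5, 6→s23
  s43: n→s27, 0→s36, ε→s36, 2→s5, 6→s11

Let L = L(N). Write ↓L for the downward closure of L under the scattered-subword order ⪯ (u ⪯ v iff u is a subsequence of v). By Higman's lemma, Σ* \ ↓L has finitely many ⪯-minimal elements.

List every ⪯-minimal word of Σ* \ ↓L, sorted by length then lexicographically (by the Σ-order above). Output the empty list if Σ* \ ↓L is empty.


A = [66, 62, 022, 0nn, n006].

|Q|=44, |F|=18, |δ|=134 (34 ε).
min D↑ (16 st, q0=0, F={4}): 0:6→1,2→0,n→2,0→3 1:6→4,2→4,n→1,0→5 2:6→1,2→2,n→2,0→6 3:6→5,2→7,n→8,0→3 4:6→4,2→4,n→4,0→4 5:6→4,2→4,n→9,0→5 6:6→5,2→10,n→11,0→12 7:6→5,2→4,n→13,0→7 8:6→9,2→13,n→4,0→11 9:6→4,2→4,n→4,0→9 10:6→5,2→4,n→14,0→5 11:6→9,2→14,n→4,0→15 12:6→4,2→5,n→15,0→12 13:6→9,2→4,n→4,0→14 14:6→9,2→4,n→4,0→9 15:6→4,2→9,n→4,0→15 [Hopcroft].
'66': |S_i|=[38, 12, 4] end={s11,s3,s5,s9} rej; 2/2 deletions ∈↓L.
'62': run [38, 12, 4] end={s3,s40,s5,s9} rej; 2/2 deletions ∈↓L.
'022': N↓-sim [38, 35, 20, 8] end={s14,s15,s3,s35,s40,s5,s8,s9} — reject; 3/3 single-dels accept.
'0nn': N↓-sim [38, 35, 20, 4] end={s19,s3,s5,s9} rej; 3/3 single-dels accept.
'n006': run [38, 32, 28, 22, 7] end={s11,s15,s3,s35,s40,s5,s9} rej; 4/4 deletions ∈↓L.
5 words, ⪯-incomp.


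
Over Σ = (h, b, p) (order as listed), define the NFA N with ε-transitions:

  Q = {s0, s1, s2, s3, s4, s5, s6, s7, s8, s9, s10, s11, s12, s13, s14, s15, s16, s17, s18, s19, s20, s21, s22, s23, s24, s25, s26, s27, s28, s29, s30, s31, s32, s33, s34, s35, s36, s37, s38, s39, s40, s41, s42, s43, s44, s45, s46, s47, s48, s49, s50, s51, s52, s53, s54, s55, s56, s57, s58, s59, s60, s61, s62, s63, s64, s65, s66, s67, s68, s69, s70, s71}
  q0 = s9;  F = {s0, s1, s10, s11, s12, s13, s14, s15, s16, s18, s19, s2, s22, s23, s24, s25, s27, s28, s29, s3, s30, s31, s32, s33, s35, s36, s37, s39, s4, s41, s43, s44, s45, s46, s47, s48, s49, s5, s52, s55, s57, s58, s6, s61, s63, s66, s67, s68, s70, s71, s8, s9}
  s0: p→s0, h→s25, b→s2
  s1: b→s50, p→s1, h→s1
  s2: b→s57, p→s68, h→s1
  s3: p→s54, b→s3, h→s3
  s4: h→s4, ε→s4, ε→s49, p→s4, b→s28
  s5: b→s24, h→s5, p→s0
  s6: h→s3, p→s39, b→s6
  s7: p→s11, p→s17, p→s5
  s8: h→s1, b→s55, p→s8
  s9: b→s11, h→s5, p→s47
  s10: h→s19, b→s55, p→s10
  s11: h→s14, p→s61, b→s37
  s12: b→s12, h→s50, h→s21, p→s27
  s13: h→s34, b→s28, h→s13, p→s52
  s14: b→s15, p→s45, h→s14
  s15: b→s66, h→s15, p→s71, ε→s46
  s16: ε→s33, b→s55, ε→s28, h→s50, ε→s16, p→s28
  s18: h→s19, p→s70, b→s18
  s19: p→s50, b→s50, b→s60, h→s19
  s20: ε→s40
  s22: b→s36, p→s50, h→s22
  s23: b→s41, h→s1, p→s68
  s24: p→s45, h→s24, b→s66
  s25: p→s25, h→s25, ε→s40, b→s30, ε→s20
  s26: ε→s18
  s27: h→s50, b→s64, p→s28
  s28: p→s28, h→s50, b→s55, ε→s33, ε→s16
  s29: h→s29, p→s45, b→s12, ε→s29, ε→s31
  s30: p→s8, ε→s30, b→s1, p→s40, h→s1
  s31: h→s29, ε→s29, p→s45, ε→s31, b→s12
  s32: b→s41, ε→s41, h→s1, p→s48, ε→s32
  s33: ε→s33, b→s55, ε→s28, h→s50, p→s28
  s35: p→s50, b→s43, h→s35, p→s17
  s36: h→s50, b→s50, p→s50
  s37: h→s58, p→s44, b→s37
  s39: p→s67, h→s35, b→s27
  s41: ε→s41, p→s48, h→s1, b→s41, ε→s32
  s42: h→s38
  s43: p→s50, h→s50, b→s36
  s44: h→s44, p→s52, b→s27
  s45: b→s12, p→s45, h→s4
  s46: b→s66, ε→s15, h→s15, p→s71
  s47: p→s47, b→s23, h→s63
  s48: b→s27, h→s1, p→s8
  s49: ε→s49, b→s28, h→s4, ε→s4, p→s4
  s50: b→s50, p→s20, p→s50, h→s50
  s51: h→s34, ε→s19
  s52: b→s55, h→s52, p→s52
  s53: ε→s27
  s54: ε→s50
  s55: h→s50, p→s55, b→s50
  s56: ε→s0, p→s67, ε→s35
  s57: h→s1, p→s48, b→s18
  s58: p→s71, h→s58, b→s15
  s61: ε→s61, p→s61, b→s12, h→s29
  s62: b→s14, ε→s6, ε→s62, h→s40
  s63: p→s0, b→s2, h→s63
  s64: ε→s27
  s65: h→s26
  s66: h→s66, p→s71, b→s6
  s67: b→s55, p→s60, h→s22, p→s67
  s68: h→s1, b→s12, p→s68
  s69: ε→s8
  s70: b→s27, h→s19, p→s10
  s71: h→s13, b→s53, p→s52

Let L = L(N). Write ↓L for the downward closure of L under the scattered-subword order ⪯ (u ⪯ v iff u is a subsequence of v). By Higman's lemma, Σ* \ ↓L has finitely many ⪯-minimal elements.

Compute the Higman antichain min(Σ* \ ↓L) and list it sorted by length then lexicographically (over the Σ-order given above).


|Q|=72, |F|=52, |δ|=211 (36 ε).
min D↑ (47 st, q0=0, F={30}): 0:h→1,b→2,p→3 1:h→1,b→4,p→5 2:h→6,b→7,p→8 3:h→9,b→10,p→3 4:h→4,b→11,p→12 5:h→13,b→14,p→5 6:h→6,b→15,p→12 7:h→16,b→7,p→17 8:h→18,b→19,p→8 9:h→9,b→14,p→5 10:h→20,b→21,p→22 11:h→11,b→23,p→24 12:h→25,b→19,p→12 13:h→13,b→26,p→13 14:h→20,b→27,p→22 15:h→15,b→11,p→24 16:h→16,b→15,p→24 17:h→17,b→28,p→29 18:h→18,b→19,p→12 19:h→30,b→19,p→28 20:h→20,b→30,p→20 21:h→20,b→21,p→31 22:h→20,b→19,p→22 23:h→32,b→23,p→33 24:h→34,b→28,p→29 25:h→25,b→35,p→25 26:h→20,b→20,p→36 27:h→20,b→37,p→31 28:h→30,b→28,p→35 29:h→29,b→38,p→29 30:h→30,b→30,p→30 31:h→20,b→28,p→36 32:h→32,b→32,p→30 33:h→39,b→28,p→40 34:h→34,b→35,p→29 35:h→30,b→38,p→35 36:h→20,b→38,p→36 37:h→41,b→37,p→42 38:h→30,b→30,p→38 39:h→39,b→43,p→30 40:h→44,b→38,p→40 41:h→41,b→30,p→30 42:h→41,b→28,p→45 43:h→30,b→46,p→30 44:h→44,b→46,p→30 45:h→41,b→38,p→45 46:h→30,b→30,p→30.
'bpbh': run [62, 56, 39, 15, 4] end={s20,s21,s40,s50} rej; 4/4 deletions ∈↓L.
'pbhb': N↓-sim [62, 50, 29, 7, 4] end={s20,s40,s50,s60} — reject; 4/4 deletions ∈↓L.
'hbbbhp': |S_i|=[62, 54, 45, 36, 27, 13, 5] end={s17,s20,s40,s50,s54} ∉↓L; 6/6 del acc.
'hphbbb': |S_i|=[62, 54, 41, 24, 13, 6, 3] end={s20,s40,s50} rej; 6/6 deletions ∈↓L.
'bbppbb': N↓-sim [62, 56, 43, 30, 17, 6, 3] end={s20,s40,s50} rej; 6/6 deletions ∈↓L.
5 minimals (antichain).

min(Σ*\↓L) = [bpbh, pbhb, hbbbhp, hphbbb, bbppbb].


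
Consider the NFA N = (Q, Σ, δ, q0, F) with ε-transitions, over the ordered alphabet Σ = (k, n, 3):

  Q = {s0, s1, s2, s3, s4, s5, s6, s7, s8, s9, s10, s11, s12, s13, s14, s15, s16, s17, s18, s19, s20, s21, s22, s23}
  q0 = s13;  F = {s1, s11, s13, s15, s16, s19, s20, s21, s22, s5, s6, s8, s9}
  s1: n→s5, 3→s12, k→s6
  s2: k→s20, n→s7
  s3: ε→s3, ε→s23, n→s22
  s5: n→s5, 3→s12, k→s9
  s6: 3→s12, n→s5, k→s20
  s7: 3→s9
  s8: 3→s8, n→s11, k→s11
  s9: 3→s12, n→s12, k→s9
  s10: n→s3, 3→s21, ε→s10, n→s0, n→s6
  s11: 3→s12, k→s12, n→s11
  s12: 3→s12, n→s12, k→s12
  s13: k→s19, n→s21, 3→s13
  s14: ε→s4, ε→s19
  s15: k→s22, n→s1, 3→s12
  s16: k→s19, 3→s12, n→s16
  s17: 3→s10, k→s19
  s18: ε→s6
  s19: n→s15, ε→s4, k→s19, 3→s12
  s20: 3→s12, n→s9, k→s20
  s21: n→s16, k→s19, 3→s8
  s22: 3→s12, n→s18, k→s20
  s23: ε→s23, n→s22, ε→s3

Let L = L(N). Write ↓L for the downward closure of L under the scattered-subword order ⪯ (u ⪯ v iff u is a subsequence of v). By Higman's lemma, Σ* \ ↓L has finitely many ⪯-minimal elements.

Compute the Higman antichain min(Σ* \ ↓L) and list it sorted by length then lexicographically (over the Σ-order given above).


A = [k3, nn3, n3kk, n3nk, knkknn, knnnkn].

|Q|=24, |F|=13, |δ|=62 (9 ε).
min D↑ (14 st, q0=0, F={4}): 0:k→1,n→2,3→0 1:k→1,n→3,3→4 2:k→1,n→5,3→6 3:k→7,n→8,3→4 4:k→4,n→4,3→4 5:k→1,n→5,3→4 6:k→9,n→9,3→6 7:k→10,n→11,3→4 8:k→11,n→12,3→4 9:k→4,n→9,3→4 10:k→10,n→13,3→4 11:k→10,n→12,3→4 12:k→13,n→12,3→4 13:k→13,n→4,3→4.
'k3': run [16, 12, 1] end={s12} ∉↓L; 2/2 del acc.
'nn3': N↓-sim [16, 15, 13, 1] end={s12} ∉↓L; 3/3 single-dels accept.
'n3kk': |S_i|=[16, 15, 3, 2, 1] end={s12} rej; 4/4 del acc.
'n3nk': run [16, 15, 3, 2, 1] end={s12} rej; 4/4 deletions ∈↓L.
'knkknn': N↓-sim [16, 12, 10, 7, 3, 2, 1] end={s12} — reject; 6/6 deletions ∈↓L.
'knnnkn': run [16, 12, 10, 8, 4, 2, 1] end={s12} — reject; 6/6 single-dels accept.
6 obstructions.


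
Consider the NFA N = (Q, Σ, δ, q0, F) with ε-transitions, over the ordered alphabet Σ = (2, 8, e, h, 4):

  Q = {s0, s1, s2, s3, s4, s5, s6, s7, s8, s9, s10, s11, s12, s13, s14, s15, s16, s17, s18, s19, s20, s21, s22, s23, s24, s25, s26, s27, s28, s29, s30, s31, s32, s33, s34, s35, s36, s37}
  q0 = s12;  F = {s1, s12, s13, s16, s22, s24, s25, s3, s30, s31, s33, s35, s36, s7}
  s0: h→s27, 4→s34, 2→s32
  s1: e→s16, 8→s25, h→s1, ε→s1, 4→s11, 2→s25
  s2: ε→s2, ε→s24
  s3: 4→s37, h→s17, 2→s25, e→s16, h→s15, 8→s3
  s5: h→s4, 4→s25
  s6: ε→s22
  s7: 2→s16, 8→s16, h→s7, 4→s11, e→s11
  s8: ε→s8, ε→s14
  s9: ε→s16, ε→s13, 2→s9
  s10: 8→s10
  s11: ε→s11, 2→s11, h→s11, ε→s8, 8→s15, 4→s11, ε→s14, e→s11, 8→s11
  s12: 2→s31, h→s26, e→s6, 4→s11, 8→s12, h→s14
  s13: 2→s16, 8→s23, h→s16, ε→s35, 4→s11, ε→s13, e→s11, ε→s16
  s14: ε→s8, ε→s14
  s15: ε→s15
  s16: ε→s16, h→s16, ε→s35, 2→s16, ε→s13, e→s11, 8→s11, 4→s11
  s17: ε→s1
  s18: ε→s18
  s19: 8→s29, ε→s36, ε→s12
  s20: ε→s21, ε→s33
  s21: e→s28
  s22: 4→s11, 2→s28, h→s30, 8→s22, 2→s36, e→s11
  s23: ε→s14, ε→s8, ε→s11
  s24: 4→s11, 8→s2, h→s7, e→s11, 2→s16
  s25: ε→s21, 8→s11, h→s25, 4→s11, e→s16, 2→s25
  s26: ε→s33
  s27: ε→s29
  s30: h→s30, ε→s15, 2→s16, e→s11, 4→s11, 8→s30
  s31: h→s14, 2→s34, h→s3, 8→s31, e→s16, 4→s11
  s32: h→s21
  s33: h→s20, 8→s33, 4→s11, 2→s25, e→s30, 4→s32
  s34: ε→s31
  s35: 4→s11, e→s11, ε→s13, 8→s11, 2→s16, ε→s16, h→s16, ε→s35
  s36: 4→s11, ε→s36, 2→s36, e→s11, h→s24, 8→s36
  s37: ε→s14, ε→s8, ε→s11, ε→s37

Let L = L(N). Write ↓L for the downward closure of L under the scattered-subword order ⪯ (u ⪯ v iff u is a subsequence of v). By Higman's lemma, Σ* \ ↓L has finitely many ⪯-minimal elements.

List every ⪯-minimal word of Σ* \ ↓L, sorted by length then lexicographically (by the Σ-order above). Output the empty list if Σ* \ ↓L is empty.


|Q|=38, |F|=14, |δ|=133 (42 ε).
min D↑ (13 st, q0=0, F={4}): 0:2→1,8→0,e→2,h→3,4→4 1:2→1,8→1,e→5,h→6,4→4 2:2→7,8→2,e→4,h→8,4→4 3:2→9,8→3,e→8,h→3,4→4 4:2→4,8→4,e→4,h→4,4→4 5:2→5,8→4,e→4,h→5,4→4 6:2→9,8→6,e→5,h→10,4→4 7:2→7,8→7,e→4,h→11,4→4 8:2→5,8→8,e→4,h→8,4→4 9:2→9,8→4,e→5,h→9,4→4 10:2→9,8→9,e→5,h→10,4→4 11:2→5,8→11,e→4,h→12,4→4 12:2→5,8→5,e→4,h→12,4→4 (ε-aug+det+¬).
'4': |S_i|=[29, 8] end={s11,s14,s15,s21,s28,s32,s37,s8} ∉↓L; 1/1 single-dels accept.
'ee': |S_i|=[29, 16, 4] end={s11,s14,s15,s8} rej; 2/2 deletions ∈↓L.
'2e8': N↓-sim [29, 21, 9, 5] end={s11,s14,s15,s23,s8} ∉↓L; 3/3 del acc.
'h28': |S_i|=[29, 23, 11, 5] end={s11,s14,s15,s23,s8} rej; 3/3 deletions ∈↓L.
'2hh88': |S_i|=[29, 21, 18, 14, 11, 5] end={s11,s14,s15,s23,s8} rej; 5/5 single-dels accept.
5 words, ⪯-incomp.

A = [4, ee, 2e8, h28, 2hh88].


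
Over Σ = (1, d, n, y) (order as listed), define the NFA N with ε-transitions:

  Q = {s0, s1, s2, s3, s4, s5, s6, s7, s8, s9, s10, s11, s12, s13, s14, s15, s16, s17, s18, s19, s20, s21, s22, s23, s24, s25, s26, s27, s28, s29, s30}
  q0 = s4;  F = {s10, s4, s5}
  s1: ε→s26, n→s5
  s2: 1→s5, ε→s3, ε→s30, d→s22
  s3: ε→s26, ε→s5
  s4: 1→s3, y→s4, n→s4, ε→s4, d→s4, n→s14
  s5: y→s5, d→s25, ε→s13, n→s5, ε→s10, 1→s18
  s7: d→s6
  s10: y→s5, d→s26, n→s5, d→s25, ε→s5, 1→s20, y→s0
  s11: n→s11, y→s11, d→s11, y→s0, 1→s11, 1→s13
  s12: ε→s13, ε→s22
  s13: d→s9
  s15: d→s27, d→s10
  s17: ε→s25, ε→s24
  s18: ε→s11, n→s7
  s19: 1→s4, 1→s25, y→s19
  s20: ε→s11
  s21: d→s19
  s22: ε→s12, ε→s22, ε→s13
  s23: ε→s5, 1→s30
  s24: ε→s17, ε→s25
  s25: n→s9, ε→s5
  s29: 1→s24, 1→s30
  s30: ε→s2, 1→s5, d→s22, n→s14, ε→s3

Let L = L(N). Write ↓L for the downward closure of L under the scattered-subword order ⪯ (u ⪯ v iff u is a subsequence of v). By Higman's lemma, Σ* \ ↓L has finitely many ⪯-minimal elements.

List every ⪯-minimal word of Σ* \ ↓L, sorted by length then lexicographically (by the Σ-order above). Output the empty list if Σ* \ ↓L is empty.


Antichain: [11].

|Q|=31, |F|=3, |δ|=64 (24 ε).
min D↑ (3 st, q0=0, F={2}): 0:1→1,d→0,n→0,y→0 1:1→2,d→1,n→1,y→1 2:1→2,d→2,n→2,y→2 (ε-aug+det+¬).
'11': run [15, 13, 8] end={s0,s11,s13,s18,s20,s6,s7,s9} — reject; 2/2 del acc.
1 words, ⪯-incomp.


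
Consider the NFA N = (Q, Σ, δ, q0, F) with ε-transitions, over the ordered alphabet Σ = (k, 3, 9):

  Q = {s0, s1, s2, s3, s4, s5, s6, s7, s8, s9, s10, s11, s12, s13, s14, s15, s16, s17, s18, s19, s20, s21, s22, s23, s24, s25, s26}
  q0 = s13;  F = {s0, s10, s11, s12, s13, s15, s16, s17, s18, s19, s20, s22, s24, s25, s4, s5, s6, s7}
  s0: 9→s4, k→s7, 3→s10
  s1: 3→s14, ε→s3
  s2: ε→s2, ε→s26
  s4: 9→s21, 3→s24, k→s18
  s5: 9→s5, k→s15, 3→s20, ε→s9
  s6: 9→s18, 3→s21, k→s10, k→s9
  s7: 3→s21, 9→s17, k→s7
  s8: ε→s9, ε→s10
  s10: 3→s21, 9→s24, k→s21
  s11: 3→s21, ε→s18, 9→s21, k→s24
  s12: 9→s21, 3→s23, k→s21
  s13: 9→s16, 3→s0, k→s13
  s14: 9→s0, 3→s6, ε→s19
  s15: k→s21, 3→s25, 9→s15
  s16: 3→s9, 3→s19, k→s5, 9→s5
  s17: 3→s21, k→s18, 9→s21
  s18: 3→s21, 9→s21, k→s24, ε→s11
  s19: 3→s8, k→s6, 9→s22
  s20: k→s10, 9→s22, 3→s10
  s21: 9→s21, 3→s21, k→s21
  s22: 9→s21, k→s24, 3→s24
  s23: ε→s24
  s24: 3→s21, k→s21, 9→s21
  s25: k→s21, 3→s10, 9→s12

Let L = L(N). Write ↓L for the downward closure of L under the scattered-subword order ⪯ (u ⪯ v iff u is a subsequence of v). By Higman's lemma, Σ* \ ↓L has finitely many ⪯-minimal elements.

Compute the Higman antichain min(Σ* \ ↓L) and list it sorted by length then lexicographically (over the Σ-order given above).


A = [3k3, 33k, 333, 399, 9kkk, 99kk].

|Q|=27, |F|=18, |δ|=72 (10 ε).
min D↑ (18 st, q0=0, F={8}): 0:k→0,3→1,9→2 1:k→3,3→4,9→5 2:k→6,3→7,9→6 3:k→3,3→8,9→9 4:k→8,3→8,9→10 5:k→11,3→10,9→8 6:k→12,3→13,9→6 7:k→14,3→4,9→15 8:k→8,3→8,9→8 9:k→11,3→8,9→8 10:k→8,3→8,9→8 11:k→10,3→8,9→8 12:k→8,3→16,9→12 13:k→4,3→4,9→15 14:k→4,3→8,9→11 15:k→10,3→10,9→8 16:k→8,3→4,9→17 17:k→8,3→10,9→8 [Hopcroft].
'3k3': run [22, 18, 9, 1] end={s21} — reject; 3/3 deletions ∈↓L.
'33k': |S_i|=[22, 18, 6, 1] end={s21} — reject; 3/3 single-dels accept.
'333': N↓-sim [22, 18, 6, 1] end={s21} ∉↓L; 3/3 single-dels accept.
'399': |S_i|=[22, 18, 9, 1] end={s21} — reject; 3/3 del acc.
'9kkk': N↓-sim [22, 19, 14, 8, 1] end={s21} ∉↓L; 4/4 single-dels accept.
'99kk': run [22, 19, 13, 7, 1] end={s21} ∉↓L; 4/4 del acc.
6 words, ⪯-incomp.


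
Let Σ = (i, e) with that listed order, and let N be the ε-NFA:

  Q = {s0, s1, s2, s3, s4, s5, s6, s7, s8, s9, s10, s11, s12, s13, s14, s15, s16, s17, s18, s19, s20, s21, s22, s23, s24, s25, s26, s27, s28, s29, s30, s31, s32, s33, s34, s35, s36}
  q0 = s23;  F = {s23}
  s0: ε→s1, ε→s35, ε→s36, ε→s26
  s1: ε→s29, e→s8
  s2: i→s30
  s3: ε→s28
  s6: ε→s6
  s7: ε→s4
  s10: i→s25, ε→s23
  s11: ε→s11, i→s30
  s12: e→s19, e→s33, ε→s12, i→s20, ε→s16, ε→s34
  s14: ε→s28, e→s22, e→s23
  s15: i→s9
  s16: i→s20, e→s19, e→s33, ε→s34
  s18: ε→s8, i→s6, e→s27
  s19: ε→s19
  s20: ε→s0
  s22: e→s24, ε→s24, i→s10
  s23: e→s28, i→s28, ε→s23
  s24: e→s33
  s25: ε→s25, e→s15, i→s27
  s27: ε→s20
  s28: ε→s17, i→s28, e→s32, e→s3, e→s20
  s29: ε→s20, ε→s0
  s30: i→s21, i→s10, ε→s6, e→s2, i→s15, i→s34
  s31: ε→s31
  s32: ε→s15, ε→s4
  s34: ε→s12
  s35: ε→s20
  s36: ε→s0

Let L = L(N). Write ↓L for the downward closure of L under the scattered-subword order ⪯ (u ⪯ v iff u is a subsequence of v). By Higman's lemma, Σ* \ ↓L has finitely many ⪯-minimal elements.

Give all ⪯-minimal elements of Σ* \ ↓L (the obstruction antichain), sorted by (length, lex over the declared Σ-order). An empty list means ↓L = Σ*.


|Q|=37, |F|=1, |δ|=63 (32 ε).
min D↑ (2 st, q0=0, F={1}): 0:i→1,e→1 1:i→1,e→1 (ε-aug+det+¬).
'i': |S_i|=[16, 15] end={s0,s1,s15,s17,s20,s26,s28,s29,s3,s32,s35,s36,…} — reject; 1/1 del acc.
'e': N↓-sim [16, 15] end={s0,s1,s15,s17,s20,s26,s28,s29,s3,s32,s35,s36,…} ∉↓L; 1/1 deletions ∈↓L.
2 words, ⪯-incomp.

min(Σ*\↓L) = [i, e].


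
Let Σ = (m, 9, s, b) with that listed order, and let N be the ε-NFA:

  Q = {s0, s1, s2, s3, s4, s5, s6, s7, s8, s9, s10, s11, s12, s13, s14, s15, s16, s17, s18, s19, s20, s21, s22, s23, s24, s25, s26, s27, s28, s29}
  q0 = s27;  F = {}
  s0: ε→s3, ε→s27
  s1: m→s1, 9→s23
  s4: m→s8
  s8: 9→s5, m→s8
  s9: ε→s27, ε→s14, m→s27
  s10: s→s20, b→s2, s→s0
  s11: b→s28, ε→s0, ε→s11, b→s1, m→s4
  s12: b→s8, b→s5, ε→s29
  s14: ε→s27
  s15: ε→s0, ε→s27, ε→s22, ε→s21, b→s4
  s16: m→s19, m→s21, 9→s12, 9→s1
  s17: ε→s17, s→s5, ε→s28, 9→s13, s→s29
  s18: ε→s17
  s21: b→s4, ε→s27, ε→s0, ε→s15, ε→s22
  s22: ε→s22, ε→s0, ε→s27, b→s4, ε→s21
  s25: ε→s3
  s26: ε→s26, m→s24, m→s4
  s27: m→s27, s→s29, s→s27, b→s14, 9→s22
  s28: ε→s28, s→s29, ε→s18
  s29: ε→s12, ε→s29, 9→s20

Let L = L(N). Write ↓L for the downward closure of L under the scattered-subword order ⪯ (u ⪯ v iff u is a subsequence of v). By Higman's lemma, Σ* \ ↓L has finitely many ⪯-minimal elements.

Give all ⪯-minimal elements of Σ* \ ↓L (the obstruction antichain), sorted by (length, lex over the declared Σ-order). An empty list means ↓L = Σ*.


A = [ε].

|Q|=30, |F|=0, |δ|=62 (29 ε).
min D↑ (1 st, q0=0, F={0}): 0:m→0,9→0,s→0,b→0.
ε ∈ L(D↑) — L = ∅.


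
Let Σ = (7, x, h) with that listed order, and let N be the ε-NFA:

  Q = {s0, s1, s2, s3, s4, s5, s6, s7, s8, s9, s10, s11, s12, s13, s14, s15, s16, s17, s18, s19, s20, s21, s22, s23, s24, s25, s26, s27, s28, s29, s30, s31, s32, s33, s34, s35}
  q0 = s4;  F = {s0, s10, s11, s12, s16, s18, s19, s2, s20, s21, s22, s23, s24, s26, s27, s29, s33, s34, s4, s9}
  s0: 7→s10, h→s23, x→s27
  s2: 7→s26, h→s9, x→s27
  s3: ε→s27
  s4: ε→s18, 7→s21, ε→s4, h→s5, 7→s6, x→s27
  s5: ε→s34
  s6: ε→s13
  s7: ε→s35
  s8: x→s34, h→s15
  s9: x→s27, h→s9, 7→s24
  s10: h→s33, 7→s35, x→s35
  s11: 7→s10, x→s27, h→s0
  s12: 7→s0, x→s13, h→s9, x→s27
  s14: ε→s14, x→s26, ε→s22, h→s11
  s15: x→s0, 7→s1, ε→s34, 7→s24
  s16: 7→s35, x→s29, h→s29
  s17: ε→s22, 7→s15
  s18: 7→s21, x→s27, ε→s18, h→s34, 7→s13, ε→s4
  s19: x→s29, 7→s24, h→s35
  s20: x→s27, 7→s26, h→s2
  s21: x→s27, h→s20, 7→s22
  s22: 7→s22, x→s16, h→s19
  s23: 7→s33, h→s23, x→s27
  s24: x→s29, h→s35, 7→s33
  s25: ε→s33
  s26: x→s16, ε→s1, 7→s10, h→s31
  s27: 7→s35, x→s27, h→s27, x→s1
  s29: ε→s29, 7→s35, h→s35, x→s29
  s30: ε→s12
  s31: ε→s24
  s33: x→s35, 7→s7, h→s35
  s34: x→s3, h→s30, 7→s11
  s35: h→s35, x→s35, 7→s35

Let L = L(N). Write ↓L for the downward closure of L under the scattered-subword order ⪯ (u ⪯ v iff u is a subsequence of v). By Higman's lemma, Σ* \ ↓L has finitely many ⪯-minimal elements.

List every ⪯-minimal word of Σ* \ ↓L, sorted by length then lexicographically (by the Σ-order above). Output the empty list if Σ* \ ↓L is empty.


min(Σ*\↓L) = [x7, 77hh, h777, h77x, 77xxh, hhh7h].

|Q|=36, |F|=20, |δ|=92 (17 ε).
min D↑ (20 st, q0=0, F={6}): 0:7→1,x→2,h→3 1:7→4,x→2,h→5 2:7→6,x→2,h→2 3:7→7,x→2,h→8 4:7→4,x→9,h→10 5:7→11,x→2,h→12 6:7→6,x→6,h→6 7:7→13,x→2,h→14 8:7→14,x→2,h→15 9:7→6,x→16,h→16 10:7→17,x→16,h→6 11:7→13,x→9,h→17 12:7→11,x→2,h→15 13:7→6,x→6,h→18 14:7→13,x→2,h→19 15:7→17,x→2,h→15 16:7→6,x→16,h→6 17:7→18,x→16,h→6 18:7→6,x→6,h→6 19:7→18,x→2,h→19 (ε-aug+det+¬).
'x7': run [29, 7, 1] end={s35} ∉↓L; 2/2 single-dels accept.
'77hh': N↓-sim [29, 22, 12, 7, 1] end={s35} ∉↓L; 4/4 deletions ∈↓L.
'h777': N↓-sim [29, 24, 14, 4, 2] end={s35,s7} — reject; 4/4 deletions ∈↓L.
'h77x': run [29, 24, 14, 4, 1] end={s35} ∉↓L; 4/4 del acc.
'77xxh': N↓-sim [29, 22, 12, 3, 2, 1] end={s35} — reject; 5/5 deletions ∈↓L.
'hhh7h': run [29, 24, 18, 10, 5, 1] end={s35} rej; 5/5 del acc.
6 obstructions.


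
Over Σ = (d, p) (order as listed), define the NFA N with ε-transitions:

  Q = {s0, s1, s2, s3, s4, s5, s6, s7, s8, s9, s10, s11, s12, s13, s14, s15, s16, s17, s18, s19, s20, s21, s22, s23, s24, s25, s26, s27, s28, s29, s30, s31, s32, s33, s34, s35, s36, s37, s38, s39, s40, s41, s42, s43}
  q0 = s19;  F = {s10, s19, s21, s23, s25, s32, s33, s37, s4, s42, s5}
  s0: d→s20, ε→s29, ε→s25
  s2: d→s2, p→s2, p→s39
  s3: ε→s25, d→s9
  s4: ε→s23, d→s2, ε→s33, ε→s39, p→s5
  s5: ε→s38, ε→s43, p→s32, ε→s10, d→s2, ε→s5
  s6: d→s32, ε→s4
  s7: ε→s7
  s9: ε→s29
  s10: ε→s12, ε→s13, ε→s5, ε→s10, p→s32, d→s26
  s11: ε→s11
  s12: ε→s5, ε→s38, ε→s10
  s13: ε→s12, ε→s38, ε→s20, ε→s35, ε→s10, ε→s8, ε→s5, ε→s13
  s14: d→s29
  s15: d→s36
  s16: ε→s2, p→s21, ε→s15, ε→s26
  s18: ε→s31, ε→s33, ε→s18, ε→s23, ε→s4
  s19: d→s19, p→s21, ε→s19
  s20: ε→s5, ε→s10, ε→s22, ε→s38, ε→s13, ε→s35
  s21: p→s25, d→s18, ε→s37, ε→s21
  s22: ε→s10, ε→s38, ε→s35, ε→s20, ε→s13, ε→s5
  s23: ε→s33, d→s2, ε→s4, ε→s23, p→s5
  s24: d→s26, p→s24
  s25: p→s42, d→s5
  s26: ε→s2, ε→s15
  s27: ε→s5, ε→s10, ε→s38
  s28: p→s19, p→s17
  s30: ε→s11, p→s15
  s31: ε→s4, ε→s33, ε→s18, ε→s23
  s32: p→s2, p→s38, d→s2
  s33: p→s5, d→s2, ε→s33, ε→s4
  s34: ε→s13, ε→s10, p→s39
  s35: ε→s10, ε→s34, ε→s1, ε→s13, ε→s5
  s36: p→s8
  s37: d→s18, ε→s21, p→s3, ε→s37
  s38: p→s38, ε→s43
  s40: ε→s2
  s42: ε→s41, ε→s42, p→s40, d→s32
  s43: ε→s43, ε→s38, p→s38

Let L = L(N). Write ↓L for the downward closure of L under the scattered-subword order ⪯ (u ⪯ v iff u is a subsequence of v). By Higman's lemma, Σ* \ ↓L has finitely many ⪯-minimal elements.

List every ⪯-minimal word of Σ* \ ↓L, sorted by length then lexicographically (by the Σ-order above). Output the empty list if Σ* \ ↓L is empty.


min(Σ*\↓L) = [pdd, pppp].

|Q|=44, |F|=11, |δ|=123 (82 ε).
min D↑ (8 st, q0=0, F={4}): 0:d→0,p→1 1:d→2,p→3 2:d→4,p→5 3:d→5,p→6 4:d→4,p→4 5:d→4,p→7 6:d→7,p→4 7:d→4,p→4.
'pdd': run [33, 32, 25, 6] end={s15,s2,s26,s36,s39,s8} rej; 3/3 del acc.
'pppp': run [33, 32, 25, 9, 5] end={s2,s38,s39,s40,s43} — reject; 4/4 single-dels accept.
2 obstructions.


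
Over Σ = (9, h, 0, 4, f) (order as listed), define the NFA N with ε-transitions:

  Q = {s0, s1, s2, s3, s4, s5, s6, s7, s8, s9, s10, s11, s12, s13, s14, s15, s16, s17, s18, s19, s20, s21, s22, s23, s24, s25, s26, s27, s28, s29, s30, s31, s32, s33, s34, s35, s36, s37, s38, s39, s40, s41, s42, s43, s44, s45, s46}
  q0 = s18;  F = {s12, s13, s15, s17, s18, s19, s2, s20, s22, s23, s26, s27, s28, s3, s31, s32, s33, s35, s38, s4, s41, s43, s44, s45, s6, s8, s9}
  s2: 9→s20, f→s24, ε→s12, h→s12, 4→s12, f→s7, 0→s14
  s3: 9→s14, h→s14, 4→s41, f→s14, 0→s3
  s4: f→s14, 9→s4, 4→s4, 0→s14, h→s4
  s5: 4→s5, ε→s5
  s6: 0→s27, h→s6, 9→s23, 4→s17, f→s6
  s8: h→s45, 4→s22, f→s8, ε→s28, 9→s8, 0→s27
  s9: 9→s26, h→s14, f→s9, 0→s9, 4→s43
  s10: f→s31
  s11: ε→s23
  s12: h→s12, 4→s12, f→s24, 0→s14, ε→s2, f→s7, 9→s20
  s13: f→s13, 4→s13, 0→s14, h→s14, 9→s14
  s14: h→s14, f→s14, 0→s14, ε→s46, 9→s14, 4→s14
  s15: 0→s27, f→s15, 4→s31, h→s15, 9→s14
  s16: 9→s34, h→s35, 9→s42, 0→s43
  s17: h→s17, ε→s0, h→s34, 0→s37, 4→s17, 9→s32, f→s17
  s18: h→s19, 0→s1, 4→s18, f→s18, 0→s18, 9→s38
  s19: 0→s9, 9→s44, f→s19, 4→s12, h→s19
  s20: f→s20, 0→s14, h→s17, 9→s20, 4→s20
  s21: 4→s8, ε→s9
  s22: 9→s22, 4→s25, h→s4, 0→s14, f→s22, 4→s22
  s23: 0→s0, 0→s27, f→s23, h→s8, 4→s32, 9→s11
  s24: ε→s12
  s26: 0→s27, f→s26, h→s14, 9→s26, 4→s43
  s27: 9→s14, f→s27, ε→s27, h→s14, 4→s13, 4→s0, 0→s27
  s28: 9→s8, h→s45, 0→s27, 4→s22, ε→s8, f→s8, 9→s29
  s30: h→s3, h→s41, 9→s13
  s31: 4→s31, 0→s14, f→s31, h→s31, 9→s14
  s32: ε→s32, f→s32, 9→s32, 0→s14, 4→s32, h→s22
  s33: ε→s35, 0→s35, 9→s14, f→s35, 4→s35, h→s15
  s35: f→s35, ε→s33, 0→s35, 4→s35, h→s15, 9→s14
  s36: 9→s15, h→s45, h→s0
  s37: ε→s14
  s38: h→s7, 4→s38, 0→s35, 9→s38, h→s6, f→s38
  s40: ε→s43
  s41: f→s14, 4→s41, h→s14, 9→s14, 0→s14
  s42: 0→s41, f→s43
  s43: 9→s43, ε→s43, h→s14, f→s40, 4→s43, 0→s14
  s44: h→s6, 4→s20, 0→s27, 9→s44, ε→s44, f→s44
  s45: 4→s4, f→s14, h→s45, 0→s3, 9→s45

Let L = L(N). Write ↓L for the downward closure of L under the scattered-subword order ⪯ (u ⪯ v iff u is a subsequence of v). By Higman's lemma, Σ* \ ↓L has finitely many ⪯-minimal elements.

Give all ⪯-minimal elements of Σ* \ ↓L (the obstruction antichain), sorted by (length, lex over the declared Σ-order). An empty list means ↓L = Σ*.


A = [909, h0h, h40, 9h9hhf].

|Q|=47, |F|=27, |δ|=182 (18 ε).
min D↑ (25 st, q0=0, F={11}): 0:9→1,h→2,0→0,4→0,f→0 1:9→1,h→3,0→4,4→1,f→1 2:9→5,h→2,0→6,4→7,f→2 3:9→8,h→3,0→9,4→10,f→3 4:9→11,h→12,0→4,4→4,f→4 5:9→5,h→3,0→9,4→13,f→5 6:9→14,h→11,0→6,4→15,f→6 7:9→13,h→7,0→11,4→7,f→7 8:9→8,h→16,0→9,4→17,f→8 9:9→11,h→11,0→9,4→18,f→9 10:9→17,h→10,0→11,4→10,f→10 11:9→11,h→11,0→11,4→11,f→11 12:9→11,h→12,0→9,4→19,f→12 13:9→13,h→10,0→11,4→13,f→13 14:9→14,h→11,0→9,4→15,f→14 15:9→15,h→11,0→11,4→15,f→15 16:9→16,h→20,0→9,4→21,f→16 17:9→17,h→21,0→11,4→17,f→17 18:9→11,h→11,0→11,4→18,f→18 19:9→11,h→19,0→11,4→19,f→19 20:9→20,h→20,0→22,4→23,f→11 21:9→21,h→23,0→11,4→21,f→21 22:9→11,h→11,0→22,4→24,f→11 23:9→23,h→23,0→11,4→23,f→11 24:9→11,h→11,0→11,4→24,f→11.
'909': N↓-sim [39, 32, 12, 2] end={s14,s46} — reject; 3/3 del acc.
'h0h': run [39, 34, 12, 2] end={s14,s46} ∉↓L; 3/3 single-dels accept.
'h40': run [39, 34, 20, 3] end={s14,s37,s46} — reject; 3/3 single-dels accept.
'9h9hhf': N↓-sim [39, 32, 24, 17, 14, 6, 2] end={s14,s46} — reject; 6/6 single-dels accept.
4 minimals (antichain).


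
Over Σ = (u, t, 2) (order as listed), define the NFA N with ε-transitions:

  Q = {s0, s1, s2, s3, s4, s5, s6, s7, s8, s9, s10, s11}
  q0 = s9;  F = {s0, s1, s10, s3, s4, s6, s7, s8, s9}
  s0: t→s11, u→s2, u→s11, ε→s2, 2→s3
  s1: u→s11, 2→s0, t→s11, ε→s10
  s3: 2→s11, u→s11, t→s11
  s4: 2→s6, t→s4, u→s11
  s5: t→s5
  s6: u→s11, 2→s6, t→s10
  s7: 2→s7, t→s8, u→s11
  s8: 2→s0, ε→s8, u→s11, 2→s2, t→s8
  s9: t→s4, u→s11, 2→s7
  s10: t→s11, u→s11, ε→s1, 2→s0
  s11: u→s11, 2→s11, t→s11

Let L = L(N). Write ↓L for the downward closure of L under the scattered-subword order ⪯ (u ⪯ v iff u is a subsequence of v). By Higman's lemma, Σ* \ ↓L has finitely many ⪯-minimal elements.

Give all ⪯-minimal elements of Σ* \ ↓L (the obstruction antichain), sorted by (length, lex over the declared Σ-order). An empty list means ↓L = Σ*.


|Q|=12, |F|=9, |δ|=37 (4 ε).
min D↑ (9 st, q0=0, F={1}): 0:u→1,t→2,2→3 1:u→1,t→1,2→1 2:u→1,t→2,2→4 3:u→1,t→5,2→3 4:u→1,t→6,2→4 5:u→1,t→5,2→7 6:u→1,t→1,2→7 7:u→1,t→1,2→8 8:u→1,t→1,2→1.
'u': |S_i|=[11, 2] end={s11,s2} rej; 1/1 single-dels accept.
't2tt': N↓-sim [11, 9, 7, 6, 1] end={s11} ∉↓L; 4/4 del acc.
'2t2t': N↓-sim [11, 9, 7, 4, 1] end={s11} rej; 4/4 single-dels accept.
'2t222': |S_i|=[11, 9, 7, 4, 2, 1] end={s11} rej; 5/5 single-dels accept.
4 minimals (antichain).

Antichain: [u, t2tt, 2t2t, 2t222].


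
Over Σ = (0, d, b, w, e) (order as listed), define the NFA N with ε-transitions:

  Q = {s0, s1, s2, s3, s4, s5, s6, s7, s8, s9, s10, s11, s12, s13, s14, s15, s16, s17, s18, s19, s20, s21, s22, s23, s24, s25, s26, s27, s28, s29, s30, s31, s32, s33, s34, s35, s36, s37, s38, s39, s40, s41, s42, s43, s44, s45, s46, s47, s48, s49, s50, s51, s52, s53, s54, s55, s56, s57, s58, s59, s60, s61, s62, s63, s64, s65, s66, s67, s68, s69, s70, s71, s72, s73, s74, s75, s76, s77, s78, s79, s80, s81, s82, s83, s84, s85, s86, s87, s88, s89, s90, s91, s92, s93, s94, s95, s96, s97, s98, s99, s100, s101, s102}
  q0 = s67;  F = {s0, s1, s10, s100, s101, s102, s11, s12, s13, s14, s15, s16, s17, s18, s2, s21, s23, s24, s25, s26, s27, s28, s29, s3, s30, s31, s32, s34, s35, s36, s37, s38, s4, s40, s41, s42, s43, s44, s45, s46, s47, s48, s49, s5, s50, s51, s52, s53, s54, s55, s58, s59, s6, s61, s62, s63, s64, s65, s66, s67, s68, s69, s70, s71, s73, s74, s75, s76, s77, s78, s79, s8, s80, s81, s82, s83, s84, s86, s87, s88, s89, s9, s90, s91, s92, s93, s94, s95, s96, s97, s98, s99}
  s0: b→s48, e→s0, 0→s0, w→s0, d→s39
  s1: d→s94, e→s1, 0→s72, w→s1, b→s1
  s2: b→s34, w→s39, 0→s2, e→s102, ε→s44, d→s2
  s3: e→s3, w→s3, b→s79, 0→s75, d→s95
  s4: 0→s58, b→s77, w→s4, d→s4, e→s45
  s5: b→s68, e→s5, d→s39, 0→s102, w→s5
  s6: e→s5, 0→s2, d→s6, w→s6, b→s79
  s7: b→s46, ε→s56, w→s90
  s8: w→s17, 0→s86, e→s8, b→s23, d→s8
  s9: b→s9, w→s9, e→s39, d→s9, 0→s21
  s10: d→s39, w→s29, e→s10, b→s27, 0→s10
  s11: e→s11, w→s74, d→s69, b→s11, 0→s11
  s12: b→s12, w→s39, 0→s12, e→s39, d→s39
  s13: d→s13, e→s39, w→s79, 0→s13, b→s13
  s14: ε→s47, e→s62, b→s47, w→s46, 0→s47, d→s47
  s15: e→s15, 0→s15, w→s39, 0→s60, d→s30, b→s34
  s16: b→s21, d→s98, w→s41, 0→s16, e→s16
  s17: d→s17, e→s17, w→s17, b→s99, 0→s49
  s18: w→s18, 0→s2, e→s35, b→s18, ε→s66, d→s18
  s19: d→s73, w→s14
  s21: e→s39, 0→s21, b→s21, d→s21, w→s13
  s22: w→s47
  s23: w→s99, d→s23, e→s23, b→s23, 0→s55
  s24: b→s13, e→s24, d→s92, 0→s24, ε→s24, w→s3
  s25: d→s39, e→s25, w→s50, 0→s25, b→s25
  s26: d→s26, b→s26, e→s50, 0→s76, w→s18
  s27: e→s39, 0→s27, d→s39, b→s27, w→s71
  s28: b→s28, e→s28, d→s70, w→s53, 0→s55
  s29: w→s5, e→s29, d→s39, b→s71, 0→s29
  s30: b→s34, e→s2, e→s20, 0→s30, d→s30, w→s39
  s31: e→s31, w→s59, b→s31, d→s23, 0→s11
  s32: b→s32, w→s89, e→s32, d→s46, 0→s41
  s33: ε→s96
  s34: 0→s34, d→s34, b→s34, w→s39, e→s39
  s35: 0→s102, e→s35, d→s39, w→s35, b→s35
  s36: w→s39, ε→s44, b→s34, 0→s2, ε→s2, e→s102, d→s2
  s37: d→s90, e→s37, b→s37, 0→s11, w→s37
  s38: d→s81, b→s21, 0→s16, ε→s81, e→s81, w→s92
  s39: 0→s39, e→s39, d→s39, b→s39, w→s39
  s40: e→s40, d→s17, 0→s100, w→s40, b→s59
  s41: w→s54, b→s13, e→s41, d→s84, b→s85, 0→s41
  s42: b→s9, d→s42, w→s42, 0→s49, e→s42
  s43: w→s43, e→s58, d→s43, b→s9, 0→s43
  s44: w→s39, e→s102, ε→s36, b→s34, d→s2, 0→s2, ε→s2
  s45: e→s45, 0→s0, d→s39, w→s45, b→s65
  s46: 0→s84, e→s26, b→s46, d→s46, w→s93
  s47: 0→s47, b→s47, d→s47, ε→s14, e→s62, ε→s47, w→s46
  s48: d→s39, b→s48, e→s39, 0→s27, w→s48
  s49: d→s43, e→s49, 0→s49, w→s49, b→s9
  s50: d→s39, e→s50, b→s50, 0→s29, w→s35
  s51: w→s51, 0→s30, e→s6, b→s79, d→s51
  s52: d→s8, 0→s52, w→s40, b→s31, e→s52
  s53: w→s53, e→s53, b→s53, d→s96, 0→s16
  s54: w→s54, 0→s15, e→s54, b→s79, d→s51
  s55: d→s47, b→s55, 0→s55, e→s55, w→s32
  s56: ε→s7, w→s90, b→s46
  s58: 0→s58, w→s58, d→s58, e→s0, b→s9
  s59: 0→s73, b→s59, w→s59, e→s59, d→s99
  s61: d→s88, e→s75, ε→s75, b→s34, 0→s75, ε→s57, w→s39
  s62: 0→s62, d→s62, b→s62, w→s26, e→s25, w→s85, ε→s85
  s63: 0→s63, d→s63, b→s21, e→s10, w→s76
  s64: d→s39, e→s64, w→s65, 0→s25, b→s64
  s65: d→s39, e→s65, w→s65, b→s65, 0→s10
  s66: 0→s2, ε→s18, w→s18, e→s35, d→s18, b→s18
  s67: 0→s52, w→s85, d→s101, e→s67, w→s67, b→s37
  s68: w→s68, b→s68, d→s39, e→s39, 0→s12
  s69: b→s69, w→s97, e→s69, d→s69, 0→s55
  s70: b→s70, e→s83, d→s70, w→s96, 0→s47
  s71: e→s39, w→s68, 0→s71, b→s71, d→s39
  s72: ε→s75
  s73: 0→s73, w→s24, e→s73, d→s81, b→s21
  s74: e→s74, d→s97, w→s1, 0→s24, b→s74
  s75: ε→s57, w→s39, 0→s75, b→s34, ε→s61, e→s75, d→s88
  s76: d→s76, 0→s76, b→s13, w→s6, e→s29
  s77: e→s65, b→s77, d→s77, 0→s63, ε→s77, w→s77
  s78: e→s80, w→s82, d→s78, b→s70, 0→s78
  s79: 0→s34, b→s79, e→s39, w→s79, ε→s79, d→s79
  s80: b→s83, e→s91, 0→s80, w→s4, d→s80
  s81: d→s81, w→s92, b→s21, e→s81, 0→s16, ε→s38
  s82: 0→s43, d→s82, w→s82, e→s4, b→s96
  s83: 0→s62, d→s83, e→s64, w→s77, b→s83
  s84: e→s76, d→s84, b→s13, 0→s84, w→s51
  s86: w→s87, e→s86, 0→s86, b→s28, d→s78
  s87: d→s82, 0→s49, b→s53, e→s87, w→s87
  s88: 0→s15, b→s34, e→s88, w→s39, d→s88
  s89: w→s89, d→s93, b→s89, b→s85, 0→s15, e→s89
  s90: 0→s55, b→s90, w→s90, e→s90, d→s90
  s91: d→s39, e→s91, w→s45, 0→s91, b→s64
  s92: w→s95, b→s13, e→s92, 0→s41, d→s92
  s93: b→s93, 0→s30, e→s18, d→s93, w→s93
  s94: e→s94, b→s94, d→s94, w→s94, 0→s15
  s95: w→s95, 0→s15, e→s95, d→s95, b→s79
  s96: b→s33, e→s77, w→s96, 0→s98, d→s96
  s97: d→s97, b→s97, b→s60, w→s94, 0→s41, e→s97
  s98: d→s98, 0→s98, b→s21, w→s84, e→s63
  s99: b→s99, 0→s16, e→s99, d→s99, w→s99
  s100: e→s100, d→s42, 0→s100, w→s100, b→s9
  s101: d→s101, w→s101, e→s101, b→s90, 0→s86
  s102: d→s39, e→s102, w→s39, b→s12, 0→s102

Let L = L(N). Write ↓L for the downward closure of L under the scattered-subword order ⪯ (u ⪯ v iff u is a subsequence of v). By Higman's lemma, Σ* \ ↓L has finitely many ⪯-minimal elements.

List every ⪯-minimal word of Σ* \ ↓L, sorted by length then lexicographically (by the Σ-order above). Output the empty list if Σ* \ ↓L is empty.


|Q|=103, |F|=92, |δ|=503 (24 ε).
min D↑ (87 st, q0=0, F={38}): 0:0→1,d→2,b→3,w→0,e→0 1:0→1,d→4,b→5,w→6,e→1 2:0→7,d→2,b→8,w→2,e→2 3:0→9,d→8,b→3,w→3,e→3 4:0→7,d→4,b→10,w→11,e→4 5:0→9,d→10,b→5,w→12,e→5 6:0→13,d→11,b→12,w→6,e→6 7:0→7,d→14,b→15,w→16,e→7 8:0→17,d→8,b→8,w→8,e→8 9:0→9,d→18,b→9,w→19,e→9 10:0→17,d→10,b→10,w→20,e→10 11:0→21,d→11,b→20,w→11,e→11 12:0→22,d→20,b→12,w→12,e→12 13:0→13,d→23,b→24,w→13,e→13 14:0→14,d→14,b→25,w→26,e→27 15:0→17,d→25,b→15,w→28,e→15 16:0→21,d→26,b→28,w→16,e→16 17:0→17,d→29,b→17,w→30,e→17 18:0→17,d→18,b→18,w→31,e→18 19:0→32,d→31,b→19,w→33,e→19 20:0→34,d→20,b→20,w→20,e→20 21:0→21,d→35,b→24,w→21,e→21 22:0→22,d→36,b→37,w→32,e→22 23:0→21,d→23,b→24,w→23,e→23 24:0→37,d→24,b→24,w→24,e→38 25:0→29,d→25,b→25,w→39,e→40 26:0→35,d→26,b→39,w→26,e→41 27:0→27,d→27,b→40,w→41,e→42 28:0→34,d→39,b→28,w→28,e→28 29:0→29,d→29,b→29,w→43,e→44 30:0→45,d→43,b→30,w→46,e→30 31:0→45,d→31,b→31,w→47,e→31 32:0→32,d→48,b→49,w→50,e→32 33:0→51,d→47,b→33,w→33,e→33 34:0→34,d→52,b→37,w→45,e→34 35:0→35,d→35,b→24,w→35,e→53 36:0→34,d→36,b→37,w→48,e→36 37:0→37,d→37,b→37,w→49,e→38 38:0→38,d→38,b→38,w→38,e→38 39:0→52,d→39,b→39,w→39,e→54 40:0→44,d→40,b→40,w→54,e→55 41:0→53,d→41,b→54,w→41,e→56 42:0→42,d→38,b→55,w→56,e→42 43:0→57,d→43,b→43,w→58,e→59 44:0→44,d→44,b→44,w→59,e→60 45:0→45,d→57,b→49,w→61,e→45 46:0→62,d→58,b→46,w→46,e→46 47:0→62,d→47,b→47,w→47,e→47 48:0→45,d→48,b→49,w→63,e→48 49:0→49,d→49,b→49,w→64,e→38 50:0→51,d→63,b→64,w→50,e→50 51:0→51,d→65,b→66,w→38,e→51 52:0→52,d→52,b→37,w→57,e→67 53:0→53,d→53,b→24,w→53,e→68 54:0→67,d→54,b→54,w→54,e→69 55:0→60,d→38,b→55,w→69,e→55 56:0→68,d→38,b→69,w→56,e→56 57:0→57,d→57,b→49,w→70,e→71 58:0→72,d→58,b→58,w→58,e→73 59:0→71,d→59,b→59,w→73,e→74 60:0→60,d→38,b→60,w→74,e→60 61:0→62,d→70,b→64,w→61,e→61 62:0→62,d→72,b→66,w→38,e→62 63:0→62,d→63,b→64,w→63,e→63 64:0→66,d→64,b→64,w→64,e→38 65:0→62,d→65,b→66,w→38,e→65 66:0→66,d→66,b→66,w→38,e→38 67:0→67,d→67,b→37,w→71,e→75 68:0→68,d→38,b→76,w→68,e→68 69:0→75,d→38,b→69,w→69,e→69 70:0→72,d→70,b→64,w→70,e→77 71:0→71,d→71,b→49,w→77,e→78 72:0→72,d→72,b→66,w→38,e→79 73:0→79,d→73,b→73,w→73,e→80 74:0→78,d→38,b→74,w→80,e→74 75:0→75,d→38,b→81,w→78,e→75 76:0→81,d→38,b→76,w→76,e→38 77:0→79,d→77,b→64,w→77,e→82 78:0→78,d→38,b→83,w→82,e→78 79:0→79,d→79,b→66,w→38,e→84 80:0→84,d→38,b→80,w→80,e→80 81:0→81,d→38,b→81,w→83,e→38 82:0→84,d→38,b→85,w→82,e→82 83:0→83,d→38,b→83,w→85,e→38 84:0→84,d→38,b→86,w→38,e→84 85:0→86,d→38,b→85,w→85,e→38 86:0→86,d→38,b→86,w→38,e→38 (ε-aug+det+¬).
'0w0be': run [99, 95, 76, 50, 12, 1] end={s39} rej; 5/5 deletions ∈↓L.
'd0deed': |S_i|=[99, 82, 67, 54, 40, 18, 1] end={s39} ∉↓L; 6/6 deletions ∈↓L.
'b0ww0w': run [99, 79, 62, 46, 32, 16, 1] end={s39} ∉↓L; 6/6 single-dels accept.
3 minimals (antichain).

Antichain: [0w0be, d0deed, b0ww0w].
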